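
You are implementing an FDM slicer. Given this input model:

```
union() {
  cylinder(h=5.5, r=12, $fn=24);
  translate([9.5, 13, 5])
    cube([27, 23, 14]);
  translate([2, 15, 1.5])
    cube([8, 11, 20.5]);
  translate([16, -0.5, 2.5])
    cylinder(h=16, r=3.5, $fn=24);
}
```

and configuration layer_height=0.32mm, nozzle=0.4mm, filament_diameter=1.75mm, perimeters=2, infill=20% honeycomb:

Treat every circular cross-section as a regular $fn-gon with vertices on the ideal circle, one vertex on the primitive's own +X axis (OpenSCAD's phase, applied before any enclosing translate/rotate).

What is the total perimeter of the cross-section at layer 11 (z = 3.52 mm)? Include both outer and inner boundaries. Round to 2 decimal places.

135.11 mm

At z = 3.52 mm: the cylinder: section is a regular 24-gon, circumradius r=12 (perimeter = 2·24·12.000·sin(180°/24) = 75.18 mm); the cube at (9.5, 13) is absent (z outside [5, 19]); the cube at (2, 15) (footprint 8×11) is included at this height (perimeter 38.00 mm); the r=3.5 cylinder at (16, -0.5) contributes a regular 24-gon of circumradius 3.5 (perimeter = 2·24·3.500·sin(180°/24) = 21.93 mm); Taking the union: the 3 present regions are separate (no shared area or edge), so areas and boundary lengths simply add and each stays a separate island — boundary = 135.11 mm. Overall, the cross-section has 3 separate islands. Total boundary length (outer) = 135.11 mm.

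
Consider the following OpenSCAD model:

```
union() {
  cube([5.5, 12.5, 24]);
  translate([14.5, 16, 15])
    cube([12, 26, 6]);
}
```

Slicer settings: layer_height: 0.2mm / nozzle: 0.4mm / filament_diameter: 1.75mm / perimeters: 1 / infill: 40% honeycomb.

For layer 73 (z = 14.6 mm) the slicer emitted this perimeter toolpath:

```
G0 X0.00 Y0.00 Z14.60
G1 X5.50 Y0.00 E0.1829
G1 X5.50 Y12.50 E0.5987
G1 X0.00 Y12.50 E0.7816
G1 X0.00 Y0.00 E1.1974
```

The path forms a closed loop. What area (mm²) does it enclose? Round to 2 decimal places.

68.75 mm²

Apply the shoelace formula to the sequence of (X, Y) vertices; enclosed area = 68.75 mm².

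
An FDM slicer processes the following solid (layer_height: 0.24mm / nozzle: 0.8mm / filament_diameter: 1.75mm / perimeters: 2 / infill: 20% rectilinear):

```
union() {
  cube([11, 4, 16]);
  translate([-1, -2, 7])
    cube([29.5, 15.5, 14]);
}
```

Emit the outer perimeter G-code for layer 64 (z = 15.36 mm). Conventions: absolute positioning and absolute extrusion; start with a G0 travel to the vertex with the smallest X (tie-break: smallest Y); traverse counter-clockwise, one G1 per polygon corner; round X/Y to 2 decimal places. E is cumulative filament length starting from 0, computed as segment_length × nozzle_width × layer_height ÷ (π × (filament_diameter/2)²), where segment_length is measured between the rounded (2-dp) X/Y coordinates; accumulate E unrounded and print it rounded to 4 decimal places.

G0 X-1.00 Y-2.00 Z15.36
G1 X28.50 Y-2.00 E2.3548
G1 X28.50 Y13.50 E3.5921
G1 X-1.00 Y13.50 E5.9469
G1 X-1.00 Y-2.00 E7.1842

At z = 15.36 mm: the cube is present — its section is the full 11×4 rectangle; the cube at (-1, -2) is present — its section is the full 29.5×15.5 rectangle; Combining (union): the 11×4 cube lies entirely inside the 29.5×15.5 cube at (-1, -2), so the union is just the 29.5×15.5 cube at (-1, -2) — 1 connected region. The outline is a single polygon with 4 vertices. Extrusion per mm of travel: 0.8 × 0.24 / (π × 0.875²) = 0.079824. Accumulating E over each segment gives final E = 7.1842.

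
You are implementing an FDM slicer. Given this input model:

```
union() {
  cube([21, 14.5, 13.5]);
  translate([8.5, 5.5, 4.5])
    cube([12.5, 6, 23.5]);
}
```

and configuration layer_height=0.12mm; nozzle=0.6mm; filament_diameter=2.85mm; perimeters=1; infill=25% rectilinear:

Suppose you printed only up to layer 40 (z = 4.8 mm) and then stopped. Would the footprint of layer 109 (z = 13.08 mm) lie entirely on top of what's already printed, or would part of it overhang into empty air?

entirely on top

Compare the two slices. At z = 4.8: the 21×14.5 cube contributes its full rectangle (area 304.50 mm²); the cube at (8.5, 5.5) is present — its section is the full 12.5×6 rectangle (area 75.00 mm²); Combining (union): the 12.5×6 cube at (8.5, 5.5) lies entirely inside the 21×14.5 cube, so the union is just the 21×14.5 cube — area = 304.50 mm². At z = 13.08: the cube is present — its section is the full 21×14.5 rectangle (area 304.50 mm²); the 12.5×6 cube at (8.5, 5.5) contributes its full rectangle (area 75.00 mm²); Combining (union): the 12.5×6 cube at (8.5, 5.5) lies entirely inside the 21×14.5 cube, so the union is just the 21×14.5 cube — area = 304.50 mm². Checking containment: the cross-section at z = 13.08 is a subset of the cross-section at z = 4.8.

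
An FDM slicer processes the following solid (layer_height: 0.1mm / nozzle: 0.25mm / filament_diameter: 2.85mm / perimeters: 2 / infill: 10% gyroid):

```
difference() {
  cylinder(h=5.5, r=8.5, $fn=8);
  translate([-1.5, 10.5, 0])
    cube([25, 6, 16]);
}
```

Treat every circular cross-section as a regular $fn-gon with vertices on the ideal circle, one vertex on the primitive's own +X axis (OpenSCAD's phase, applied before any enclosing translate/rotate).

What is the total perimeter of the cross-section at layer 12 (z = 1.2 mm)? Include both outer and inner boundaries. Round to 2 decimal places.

At z = 1.2 mm: the r=8.5 cylinder contributes a regular 8-gon of circumradius 8.5 (perimeter = 2·8·8.500·sin(180°/8) = 52.04 mm); the cube at (-1.5, 10.5) is present — its section is the full 25×6 rectangle (perimeter 62.00 mm); Taking the first minus the rest: starting from the r=8.5 cylinder, the 25×6 cube at (-1.5, 10.5) misses the remaining region (no effect) — boundary = 52.04 mm. Overall, the cross-section is a single solid region. Total boundary length (outer) = 52.04 mm.

52.04 mm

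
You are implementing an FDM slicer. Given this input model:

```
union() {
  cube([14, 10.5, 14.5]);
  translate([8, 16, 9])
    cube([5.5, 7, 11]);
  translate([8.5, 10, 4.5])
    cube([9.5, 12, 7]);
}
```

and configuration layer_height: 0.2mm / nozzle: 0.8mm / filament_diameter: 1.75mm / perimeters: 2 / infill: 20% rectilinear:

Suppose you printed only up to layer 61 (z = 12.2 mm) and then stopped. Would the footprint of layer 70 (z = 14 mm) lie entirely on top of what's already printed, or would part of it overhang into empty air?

entirely on top

Compare the two slices. At z = 12.2: the cube is present — its section is the full 14×10.5 rectangle (area 147.00 mm²); the cube at (8, 16) (footprint 5.5×7) is included at this height (area 38.50 mm²); the cube at (8.5, 10) is not intersected at this z (z outside [4.5, 11.5]); Merging all regions: the 2 present regions are separate (no shared area or edge), so areas and boundary lengths simply add and each stays a separate island — area = 185.50 mm². At z = 14: the cube (footprint 14×10.5) is included at this height (area 147.00 mm²); the cube at (8, 16) (footprint 5.5×7) is included at this height (area 38.50 mm²); the cube at (8.5, 10) does not reach this height (z outside [4.5, 11.5]); Combining (union): the 2 present regions are separate (no shared area or edge), so areas and boundary lengths simply add and each stays a separate island — area = 185.50 mm². Checking containment: the cross-section at z = 14 is a subset of the cross-section at z = 12.2.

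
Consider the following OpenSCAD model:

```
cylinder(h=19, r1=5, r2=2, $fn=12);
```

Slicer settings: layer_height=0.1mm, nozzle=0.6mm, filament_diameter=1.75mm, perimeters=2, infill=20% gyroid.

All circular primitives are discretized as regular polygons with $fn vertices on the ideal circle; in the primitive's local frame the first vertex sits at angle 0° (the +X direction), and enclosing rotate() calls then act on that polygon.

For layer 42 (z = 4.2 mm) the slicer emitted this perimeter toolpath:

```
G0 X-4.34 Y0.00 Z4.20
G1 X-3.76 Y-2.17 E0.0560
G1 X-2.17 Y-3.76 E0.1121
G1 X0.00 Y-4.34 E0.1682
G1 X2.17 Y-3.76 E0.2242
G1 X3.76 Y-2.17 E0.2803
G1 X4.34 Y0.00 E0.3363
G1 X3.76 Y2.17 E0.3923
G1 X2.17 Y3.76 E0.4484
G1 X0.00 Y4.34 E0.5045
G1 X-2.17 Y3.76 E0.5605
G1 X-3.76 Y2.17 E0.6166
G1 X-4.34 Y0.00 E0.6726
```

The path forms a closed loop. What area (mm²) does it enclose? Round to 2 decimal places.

56.53 mm²

Apply the shoelace formula to the sequence of (X, Y) vertices; enclosed area = 56.53 mm².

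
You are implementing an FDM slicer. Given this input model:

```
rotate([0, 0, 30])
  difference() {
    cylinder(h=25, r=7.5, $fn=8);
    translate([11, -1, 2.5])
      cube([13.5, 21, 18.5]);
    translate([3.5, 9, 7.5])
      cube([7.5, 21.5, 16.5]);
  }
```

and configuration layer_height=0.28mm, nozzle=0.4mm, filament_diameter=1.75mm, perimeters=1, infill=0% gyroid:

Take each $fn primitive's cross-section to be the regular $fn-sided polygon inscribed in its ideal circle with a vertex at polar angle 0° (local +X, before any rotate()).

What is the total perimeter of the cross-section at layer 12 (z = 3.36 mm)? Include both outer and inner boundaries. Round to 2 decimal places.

45.92 mm

At z = 3.36 mm: the cylinder: section is a regular 8-gon, circumradius r=7.5 (perimeter = 2·8·7.500·sin(180°/8) = 45.92 mm); the cube at (11, -1) (footprint 13.5×21) is included at this height (perimeter 69.00 mm); the cube at (3.5, 9) is absent (z outside [7.5, 24]); Taking the first minus the rest: starting from the r=7.5 cylinder, the 13.5×21 cube at (11, -1) misses the remaining region (no effect) — boundary = 45.92 mm; (whole slice rotated 30° about Z — lengths, areas and connectivity unchanged). Overall, the cross-section is a single solid region. Total boundary length (outer) = 45.92 mm.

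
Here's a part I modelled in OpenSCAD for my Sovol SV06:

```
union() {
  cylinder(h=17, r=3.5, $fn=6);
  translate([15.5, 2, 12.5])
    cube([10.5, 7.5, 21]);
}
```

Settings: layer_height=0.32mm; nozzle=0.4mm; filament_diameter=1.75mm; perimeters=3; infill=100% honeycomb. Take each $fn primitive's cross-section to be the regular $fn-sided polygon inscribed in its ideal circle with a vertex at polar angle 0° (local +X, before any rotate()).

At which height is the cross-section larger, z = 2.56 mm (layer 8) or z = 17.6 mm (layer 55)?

layer 55 (z = 17.6 mm)

Layer 8 (z = 2.56): the r=3.5 cylinder gives a regular 6-gon of circumradius 3.5 (constant along its height) (area = (6/2)·3.500²·sin(360°/6) = 31.83 mm²); the cube at (15.5, 2) is absent (z outside [12.5, 33.5]); Taking the union: only the r=3.5 cylinder is present, so the union is just that shape — area = 31.83 mm². So its area = 31.83 mm². Layer 55 (z = 17.6): the cylinder is not intersected at this z (z outside [0, 17]); the cube at (15.5, 2) (footprint 10.5×7.5) is included at this height (area 78.75 mm²); Combining (union): only the 10.5×7.5 cube at (15.5, 2) is present, so the union is just that shape — area = 78.75 mm². So its area = 78.75 mm². Layer 55 is larger (78.75 vs 31.83 mm²).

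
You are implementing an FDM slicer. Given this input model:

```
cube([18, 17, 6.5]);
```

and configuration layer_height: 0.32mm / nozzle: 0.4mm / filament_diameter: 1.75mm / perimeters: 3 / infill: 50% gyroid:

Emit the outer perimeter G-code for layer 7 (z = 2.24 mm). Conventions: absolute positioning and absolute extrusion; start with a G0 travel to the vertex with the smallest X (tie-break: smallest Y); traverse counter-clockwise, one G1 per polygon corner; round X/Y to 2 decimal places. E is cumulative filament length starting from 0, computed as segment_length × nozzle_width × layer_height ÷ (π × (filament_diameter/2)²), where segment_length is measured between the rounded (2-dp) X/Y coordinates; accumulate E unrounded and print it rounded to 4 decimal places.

G0 X0.00 Y0.00 Z2.24
G1 X18.00 Y0.00 E0.9579
G1 X18.00 Y17.00 E1.8626
G1 X0.00 Y17.00 E2.8205
G1 X0.00 Y0.00 E3.7251

At z = 2.24 mm: the 18×17 cube contributes its full rectangle. The outline is a single polygon with 4 vertices. Extrusion per mm of travel: 0.4 × 0.32 / (π × 0.875²) = 0.053216. Accumulating E over each segment gives final E = 3.7251.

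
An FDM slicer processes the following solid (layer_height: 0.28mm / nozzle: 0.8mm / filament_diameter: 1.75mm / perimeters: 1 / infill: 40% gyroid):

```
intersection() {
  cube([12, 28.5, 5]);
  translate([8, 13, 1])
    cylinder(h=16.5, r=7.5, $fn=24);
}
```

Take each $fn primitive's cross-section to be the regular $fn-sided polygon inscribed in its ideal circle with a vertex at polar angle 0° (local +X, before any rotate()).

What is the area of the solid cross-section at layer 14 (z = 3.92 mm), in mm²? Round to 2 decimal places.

At z = 3.92 mm: the 12×28.5 cube contributes its full rectangle (area 342.00 mm²); the cylinder at (8, 13): section is a regular 24-gon, circumradius r=7.5 (area = (24/2)·7.500²·sin(360°/24) = 174.70 mm²); After intersecting: the r=7.5 cylinder at (8, 13) partially overlaps the 12×28.5 cube; clipping to the common part keeps 144.03 mm² — area = 144.03 mm². Overall, the cross-section is a single solid region. Net area = 144.03 mm².

144.03 mm²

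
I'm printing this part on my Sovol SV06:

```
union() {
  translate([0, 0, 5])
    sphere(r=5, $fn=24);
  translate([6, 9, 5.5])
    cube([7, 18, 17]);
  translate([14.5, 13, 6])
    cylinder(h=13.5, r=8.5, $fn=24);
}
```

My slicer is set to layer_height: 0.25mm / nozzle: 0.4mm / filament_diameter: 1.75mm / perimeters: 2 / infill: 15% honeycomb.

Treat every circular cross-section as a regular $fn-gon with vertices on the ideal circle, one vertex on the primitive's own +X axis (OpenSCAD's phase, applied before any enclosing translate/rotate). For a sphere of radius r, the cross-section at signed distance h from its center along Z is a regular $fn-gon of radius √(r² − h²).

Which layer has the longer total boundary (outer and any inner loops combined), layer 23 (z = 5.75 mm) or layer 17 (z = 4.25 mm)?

Layer 23 (z = 5.75): the r=5 sphere slices to a regular 24-gon of circumradius 4.943 (√(r²−h²) with h=0.75 from center) (perimeter = 2·24·4.943·sin(180°/24) = 30.97 mm); the 7×18 cube at (6, 9) contributes its full rectangle (perimeter 50.00 mm); the cylinder at (14.5, 13) is absent (z outside [6, 19.5]); Merging all regions: the 2 present regions are separate (no shared area or edge), so areas and boundary lengths simply add and each stays a separate island — boundary = 80.97 mm. So its perimeter = 80.97 mm. Layer 17 (z = 4.25): the r=5 sphere slices to a regular 24-gon of circumradius 4.943 (√(r²−h²) with h=0.75 from center) (perimeter = 2·24·4.943·sin(180°/24) = 30.97 mm); the cube at (6, 9) is not intersected at this z (z outside [5.5, 22.5]); the cylinder at (14.5, 13) is absent (z outside [6, 19.5]); Combining (union): only the r=5 sphere is present, so the union is just that shape — boundary = 30.97 mm. So its perimeter = 30.97 mm. Layer 23 is larger (80.97 vs 30.97 mm).

layer 23 (z = 5.75 mm)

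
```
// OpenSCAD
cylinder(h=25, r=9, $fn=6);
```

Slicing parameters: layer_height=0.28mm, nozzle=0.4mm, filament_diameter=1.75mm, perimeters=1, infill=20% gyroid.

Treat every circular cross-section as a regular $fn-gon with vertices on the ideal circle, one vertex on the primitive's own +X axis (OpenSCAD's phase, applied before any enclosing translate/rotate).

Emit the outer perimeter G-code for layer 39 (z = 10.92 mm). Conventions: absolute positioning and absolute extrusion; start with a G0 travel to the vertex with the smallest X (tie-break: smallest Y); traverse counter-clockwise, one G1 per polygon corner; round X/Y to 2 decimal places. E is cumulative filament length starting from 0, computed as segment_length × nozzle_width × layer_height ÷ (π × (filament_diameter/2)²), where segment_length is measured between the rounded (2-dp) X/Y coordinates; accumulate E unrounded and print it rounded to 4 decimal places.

At z = 10.92 mm: the cylinder: section is a regular 6-gon, circumradius r=9. The outline is a single polygon with 6 vertices. Extrusion per mm of travel: 0.4 × 0.28 / (π × 0.875²) = 0.046564. Accumulating E over each segment gives final E = 2.5138.

G0 X-9.00 Y0.00 Z10.92
G1 X-4.50 Y-7.79 E0.4189
G1 X4.50 Y-7.79 E0.8380
G1 X9.00 Y0.00 E1.2569
G1 X4.50 Y7.79 E1.6758
G1 X-4.50 Y7.79 E2.0949
G1 X-9.00 Y0.00 E2.5138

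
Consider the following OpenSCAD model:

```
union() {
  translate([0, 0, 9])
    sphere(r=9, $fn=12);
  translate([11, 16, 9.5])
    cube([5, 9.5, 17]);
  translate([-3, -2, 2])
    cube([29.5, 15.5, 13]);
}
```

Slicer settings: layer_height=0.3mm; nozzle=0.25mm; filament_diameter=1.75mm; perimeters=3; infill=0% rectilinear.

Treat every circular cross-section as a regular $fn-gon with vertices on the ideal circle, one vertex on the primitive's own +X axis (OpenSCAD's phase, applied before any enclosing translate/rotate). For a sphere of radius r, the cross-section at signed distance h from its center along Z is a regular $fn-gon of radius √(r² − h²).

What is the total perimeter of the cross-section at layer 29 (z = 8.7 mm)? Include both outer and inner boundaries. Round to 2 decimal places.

105.08 mm

At z = 8.7 mm: the r=9 sphere slices to a regular 12-gon of circumradius 8.995 (√(r²−h²) with h=0.3 from center) (perimeter = 2·12·8.995·sin(180°/12) = 55.87 mm); the cube at (11, 16) does not reach this height (z outside [9.5, 26.5]); the 29.5×15.5 cube at (-3, -2) contributes its full rectangle (perimeter 90.00 mm); Combining (union): the regions partially overlap (shared area 109.92 mm²), so the edge portions inside another operand are dropped and the merged outline is re-measured after clipping — boundary = 105.08 mm. Overall, the cross-section is a single solid region. Total boundary length (outer) = 105.08 mm.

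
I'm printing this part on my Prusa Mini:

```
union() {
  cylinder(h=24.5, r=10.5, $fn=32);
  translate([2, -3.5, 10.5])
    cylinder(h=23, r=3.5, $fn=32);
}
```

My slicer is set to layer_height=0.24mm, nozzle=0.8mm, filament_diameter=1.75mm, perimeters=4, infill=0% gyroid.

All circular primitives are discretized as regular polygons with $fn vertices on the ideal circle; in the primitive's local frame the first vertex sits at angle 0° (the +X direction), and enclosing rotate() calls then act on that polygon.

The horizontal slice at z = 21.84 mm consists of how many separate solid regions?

At z = 21.84 mm: the r=10.5 cylinder gives a regular 32-gon of circumradius 10.5 (constant along its height); the r=3.5 cylinder at (2, -3.5) gives a regular 32-gon of circumradius 3.5 (constant along its height); Taking the union: the r=3.5 cylinder at (2, -3.5) lies entirely inside the r=10.5 cylinder, so the union is just the r=10.5 cylinder — 1 connected region. The result has 1 disconnected region.

1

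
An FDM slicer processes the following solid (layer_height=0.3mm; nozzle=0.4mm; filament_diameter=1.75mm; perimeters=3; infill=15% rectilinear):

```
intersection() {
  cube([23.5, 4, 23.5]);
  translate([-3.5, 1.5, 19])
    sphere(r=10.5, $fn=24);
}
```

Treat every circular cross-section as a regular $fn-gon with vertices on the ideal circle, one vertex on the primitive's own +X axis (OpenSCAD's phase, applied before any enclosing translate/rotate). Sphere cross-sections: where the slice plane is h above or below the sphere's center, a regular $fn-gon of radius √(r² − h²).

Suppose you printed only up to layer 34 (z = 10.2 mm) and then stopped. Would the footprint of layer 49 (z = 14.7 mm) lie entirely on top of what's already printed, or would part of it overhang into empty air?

part overhangs

Compare the two slices. At z = 10.2: the 23.5×4 cube contributes its full rectangle (area 94.00 mm²); the sphere at (-3.5, 1.5): section is a regular 24-gon, circumradius = √(r²−h²) = √(10.5²−8.8²) = 5.728 (area = (24/2)·5.728²·sin(360°/24) = 101.90 mm²); Keeping only the common overlap: the r=10.5 sphere at (-3.5, 1.5) partially overlaps the 23.5×4 cube; clipping to the common part keeps 8.21 mm² — area = 8.21 mm². At z = 14.7: the cube (footprint 23.5×4) is included at this height (area 94.00 mm²); the r=10.5 sphere at (-3.5, 1.5) slices to a regular 24-gon of circumradius 9.579 (√(r²−h²) with h=4.3 from center) (area = (24/2)·9.579²·sin(360°/24) = 284.99 mm²); Taking the intersection: the r=10.5 sphere at (-3.5, 1.5) partially overlaps the 23.5×4 cube; clipping to the common part keeps 23.76 mm² — area = 23.76 mm². Checking containment: at z = 14.7 the cross-section extends beyond the z = 10.2 cross-section by about 15.55 mm².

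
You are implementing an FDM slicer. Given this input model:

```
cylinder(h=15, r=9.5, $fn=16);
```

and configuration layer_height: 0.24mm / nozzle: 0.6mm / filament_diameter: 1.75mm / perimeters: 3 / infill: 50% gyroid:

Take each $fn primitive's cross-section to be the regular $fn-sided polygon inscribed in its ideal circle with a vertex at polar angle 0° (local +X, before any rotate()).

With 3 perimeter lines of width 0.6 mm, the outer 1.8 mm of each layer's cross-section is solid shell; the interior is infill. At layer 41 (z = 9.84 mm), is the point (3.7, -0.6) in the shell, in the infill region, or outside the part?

At z = 9.84 mm: the cylinder: section is a regular 16-gon, circumradius r=9.5. Overall, the cross-section is a single solid region. The nearest boundary edge runs (8.78, -3.64)→(9.50, 0.00); distance from the point to it = 5.57 mm. The point is inside the cross-section and 5.57 mm from the nearest boundary — more than the 1.8 mm shell width (3 × 0.6), so it's in the infill interior.

infill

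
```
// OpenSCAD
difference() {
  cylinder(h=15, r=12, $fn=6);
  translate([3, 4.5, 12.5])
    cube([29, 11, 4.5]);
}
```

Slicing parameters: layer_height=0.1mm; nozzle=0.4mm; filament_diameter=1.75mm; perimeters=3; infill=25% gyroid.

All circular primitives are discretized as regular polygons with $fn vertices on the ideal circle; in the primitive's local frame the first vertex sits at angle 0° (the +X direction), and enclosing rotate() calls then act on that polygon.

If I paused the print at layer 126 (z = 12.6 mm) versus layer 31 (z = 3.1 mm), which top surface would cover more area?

Layer 126 (z = 12.6): the r=12 cylinder contributes a regular 6-gon of circumradius 12 (area = (6/2)·12.000²·sin(360°/6) = 374.12 mm²); the cube at (3, 4.5) (footprint 29×11) is included at this height (area 319.00 mm²); Taking the first minus the rest: starting from the r=12 cylinder (374.12 mm²), the 29×11 cube at (3, 4.5) partially overlaps it — only the 27.70 mm² overlap (of its 319.00 mm²) is removed, clipping the outline — area = 346.42 mm². So its area = 346.42 mm². Layer 31 (z = 3.1): the cylinder: section is a regular 6-gon, circumradius r=12 (area = (6/2)·12.000²·sin(360°/6) = 374.12 mm²); the cube at (3, 4.5) does not reach this height (z outside [12.5, 17]); Subtracting the remaining from the first: none of the subtracted shapes is present at this height, so the r=12 cylinder is unchanged — area = 374.12 mm². So its area = 374.12 mm². Layer 31 is larger (374.12 vs 346.42 mm²).

layer 31 (z = 3.1 mm)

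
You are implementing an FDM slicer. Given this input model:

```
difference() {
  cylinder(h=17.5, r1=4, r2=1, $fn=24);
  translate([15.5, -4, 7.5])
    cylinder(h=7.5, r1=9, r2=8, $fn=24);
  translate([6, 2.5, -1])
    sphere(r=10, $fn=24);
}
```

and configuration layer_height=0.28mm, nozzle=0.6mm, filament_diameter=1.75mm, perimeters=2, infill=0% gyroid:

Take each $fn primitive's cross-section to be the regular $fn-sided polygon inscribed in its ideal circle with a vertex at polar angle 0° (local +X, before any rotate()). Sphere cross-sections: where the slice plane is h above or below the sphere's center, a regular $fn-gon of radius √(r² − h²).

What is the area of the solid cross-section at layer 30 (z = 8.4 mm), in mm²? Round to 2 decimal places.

20.35 mm²

At z = 8.4 mm: the cone: at t=0.480 of its height the radius interpolates to r₁+(r₂−r₁)t = 2.560, giving a regular 24-gon of that circumradius (area = (24/2)·2.560²·sin(360°/24) = 20.35 mm²); the cone at (15.5, -4): at t=0.120 of its height the radius interpolates to r₁+(r₂−r₁)t = 8.880, giving a regular 24-gon of that circumradius (area = (24/2)·8.880²·sin(360°/24) = 244.91 mm²); the sphere at (6, 2.5): section is a regular 24-gon, circumradius = √(r²−h²) = √(10²−9.4²) = 3.412 (area = (24/2)·3.412²·sin(360°/24) = 36.15 mm²); Subtracting the remaining from the first: starting from the cone (20.35 mm²), the cone at (15.5, -4) misses the remaining region (no effect); the r=10 sphere at (6, 2.5) misses the remaining region (no effect) — area = 20.35 mm². Overall, the cross-section is a single solid region. Net area = 20.35 mm².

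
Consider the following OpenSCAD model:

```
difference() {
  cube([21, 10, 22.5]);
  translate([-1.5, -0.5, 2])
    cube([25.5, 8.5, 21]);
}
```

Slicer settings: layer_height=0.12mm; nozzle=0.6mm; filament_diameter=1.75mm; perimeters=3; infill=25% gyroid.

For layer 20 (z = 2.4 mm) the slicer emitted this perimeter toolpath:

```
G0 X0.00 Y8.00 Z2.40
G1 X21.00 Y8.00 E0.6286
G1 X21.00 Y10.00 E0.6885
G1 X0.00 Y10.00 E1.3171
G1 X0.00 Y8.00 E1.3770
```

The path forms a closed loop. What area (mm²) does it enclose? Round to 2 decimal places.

Apply the shoelace formula to the sequence of (X, Y) vertices; enclosed area = 42.00 mm².

42.00 mm²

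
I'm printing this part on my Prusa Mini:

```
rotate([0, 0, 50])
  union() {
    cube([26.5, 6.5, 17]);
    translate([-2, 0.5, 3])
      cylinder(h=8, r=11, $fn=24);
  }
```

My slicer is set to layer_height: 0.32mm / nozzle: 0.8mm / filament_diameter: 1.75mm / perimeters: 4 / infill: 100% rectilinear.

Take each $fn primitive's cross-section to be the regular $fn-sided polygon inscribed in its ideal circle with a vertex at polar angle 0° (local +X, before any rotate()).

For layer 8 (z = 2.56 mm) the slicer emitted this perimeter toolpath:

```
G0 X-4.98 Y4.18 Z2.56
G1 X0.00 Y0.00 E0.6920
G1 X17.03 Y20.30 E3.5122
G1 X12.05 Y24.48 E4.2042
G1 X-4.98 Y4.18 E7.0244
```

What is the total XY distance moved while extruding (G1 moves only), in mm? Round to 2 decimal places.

66.00 mm

Sum the Euclidean lengths of each G1 segment: total = 66.00 mm.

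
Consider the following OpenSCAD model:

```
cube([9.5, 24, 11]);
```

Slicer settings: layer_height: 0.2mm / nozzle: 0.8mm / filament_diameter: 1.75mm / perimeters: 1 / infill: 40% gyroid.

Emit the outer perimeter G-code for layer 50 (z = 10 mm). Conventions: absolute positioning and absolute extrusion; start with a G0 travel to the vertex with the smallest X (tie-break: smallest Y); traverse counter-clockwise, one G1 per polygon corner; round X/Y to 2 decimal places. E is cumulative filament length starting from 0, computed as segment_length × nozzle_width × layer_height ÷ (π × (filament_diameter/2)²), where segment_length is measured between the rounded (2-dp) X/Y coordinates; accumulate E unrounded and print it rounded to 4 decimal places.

G0 X0.00 Y0.00 Z10.00
G1 X9.50 Y0.00 E0.6319
G1 X9.50 Y24.00 E2.2284
G1 X0.00 Y24.00 E2.8604
G1 X0.00 Y0.00 E4.4569

At z = 10 mm: the 9.5×24 cube contributes its full rectangle. The outline is a single polygon with 4 vertices. Extrusion per mm of travel: 0.8 × 0.2 / (π × 0.875²) = 0.066520. Accumulating E over each segment gives final E = 4.4569.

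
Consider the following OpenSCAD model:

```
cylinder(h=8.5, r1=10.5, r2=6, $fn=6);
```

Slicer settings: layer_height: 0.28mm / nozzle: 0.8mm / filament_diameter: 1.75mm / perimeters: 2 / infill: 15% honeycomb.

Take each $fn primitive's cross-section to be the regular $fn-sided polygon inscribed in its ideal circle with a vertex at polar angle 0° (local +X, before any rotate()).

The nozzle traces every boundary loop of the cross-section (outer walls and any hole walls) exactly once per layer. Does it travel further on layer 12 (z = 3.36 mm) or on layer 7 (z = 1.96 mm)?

Layer 12 (z = 3.36): the cone: at t=0.395 of its height the radius interpolates to r₁+(r₂−r₁)t = 8.721, giving a regular 6-gon of that circumradius (perimeter = 2·6·8.721·sin(180°/6) = 52.33 mm). So its perimeter = 52.33 mm. Layer 7 (z = 1.96): the cone: at t=0.231 of its height the radius interpolates to r₁+(r₂−r₁)t = 9.462, giving a regular 6-gon of that circumradius (perimeter = 2·6·9.462·sin(180°/6) = 56.77 mm). So its perimeter = 56.77 mm. Layer 7 is larger (56.77 vs 52.33 mm).

layer 7 (z = 1.96 mm)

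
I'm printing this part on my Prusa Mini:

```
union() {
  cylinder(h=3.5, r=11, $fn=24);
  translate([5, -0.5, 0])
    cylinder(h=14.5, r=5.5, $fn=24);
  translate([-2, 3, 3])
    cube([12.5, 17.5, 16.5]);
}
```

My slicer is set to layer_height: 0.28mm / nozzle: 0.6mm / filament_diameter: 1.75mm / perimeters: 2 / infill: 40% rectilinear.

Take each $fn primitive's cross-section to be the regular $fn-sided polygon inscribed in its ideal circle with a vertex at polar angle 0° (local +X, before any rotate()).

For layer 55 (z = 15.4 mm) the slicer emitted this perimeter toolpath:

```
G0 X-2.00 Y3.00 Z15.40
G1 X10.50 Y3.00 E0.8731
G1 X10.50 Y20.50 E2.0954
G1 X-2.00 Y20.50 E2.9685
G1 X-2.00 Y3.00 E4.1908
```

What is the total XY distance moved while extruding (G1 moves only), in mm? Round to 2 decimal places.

Sum the Euclidean lengths of each G1 segment: total = 60.00 mm.

60.00 mm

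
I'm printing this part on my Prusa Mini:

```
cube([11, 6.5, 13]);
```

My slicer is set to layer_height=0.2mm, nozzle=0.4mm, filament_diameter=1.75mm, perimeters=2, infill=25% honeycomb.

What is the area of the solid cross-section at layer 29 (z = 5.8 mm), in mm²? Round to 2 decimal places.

71.50 mm²

At z = 5.8 mm: the 11×6.5 cube contributes its full rectangle (area 71.50 mm²). Overall, the cross-section is a single solid region. Net area = 71.50 mm².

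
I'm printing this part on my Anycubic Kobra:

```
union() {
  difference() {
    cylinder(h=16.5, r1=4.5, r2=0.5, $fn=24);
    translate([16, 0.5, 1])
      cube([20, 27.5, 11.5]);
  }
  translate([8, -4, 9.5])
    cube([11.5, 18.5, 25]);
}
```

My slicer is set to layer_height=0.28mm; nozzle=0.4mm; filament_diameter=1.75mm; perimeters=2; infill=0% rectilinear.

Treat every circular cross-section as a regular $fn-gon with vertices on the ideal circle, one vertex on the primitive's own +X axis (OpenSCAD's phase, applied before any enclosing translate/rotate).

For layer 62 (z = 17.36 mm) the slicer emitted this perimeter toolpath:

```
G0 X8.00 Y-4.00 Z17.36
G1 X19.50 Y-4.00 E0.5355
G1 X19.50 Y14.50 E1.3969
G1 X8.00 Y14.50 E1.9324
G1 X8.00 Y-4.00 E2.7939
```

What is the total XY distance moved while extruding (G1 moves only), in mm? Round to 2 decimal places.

60.00 mm

Sum the Euclidean lengths of each G1 segment: total = 60.00 mm.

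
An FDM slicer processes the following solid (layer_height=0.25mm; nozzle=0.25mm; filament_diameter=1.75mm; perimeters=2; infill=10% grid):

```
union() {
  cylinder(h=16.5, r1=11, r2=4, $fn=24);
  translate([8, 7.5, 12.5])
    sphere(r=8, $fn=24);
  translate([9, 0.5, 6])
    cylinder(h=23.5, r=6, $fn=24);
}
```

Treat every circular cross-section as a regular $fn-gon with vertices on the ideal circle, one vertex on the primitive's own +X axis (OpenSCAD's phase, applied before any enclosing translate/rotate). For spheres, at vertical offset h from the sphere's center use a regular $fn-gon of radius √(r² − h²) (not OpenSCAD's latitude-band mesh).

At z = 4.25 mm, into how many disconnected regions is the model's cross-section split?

1

At z = 4.25 mm: the cone (r1=11→r2=4) has section circumradius 9.197 here — a regular 24-gon; the sphere at (8, 7.5) is absent (|z−center|=8.250 > r=8); the cylinder at (9, 0.5) does not reach this height (z outside [6, 29.5]); Merging all regions: only the cone is present, so the union is just that shape — 1 connected region. The result has 1 disconnected region.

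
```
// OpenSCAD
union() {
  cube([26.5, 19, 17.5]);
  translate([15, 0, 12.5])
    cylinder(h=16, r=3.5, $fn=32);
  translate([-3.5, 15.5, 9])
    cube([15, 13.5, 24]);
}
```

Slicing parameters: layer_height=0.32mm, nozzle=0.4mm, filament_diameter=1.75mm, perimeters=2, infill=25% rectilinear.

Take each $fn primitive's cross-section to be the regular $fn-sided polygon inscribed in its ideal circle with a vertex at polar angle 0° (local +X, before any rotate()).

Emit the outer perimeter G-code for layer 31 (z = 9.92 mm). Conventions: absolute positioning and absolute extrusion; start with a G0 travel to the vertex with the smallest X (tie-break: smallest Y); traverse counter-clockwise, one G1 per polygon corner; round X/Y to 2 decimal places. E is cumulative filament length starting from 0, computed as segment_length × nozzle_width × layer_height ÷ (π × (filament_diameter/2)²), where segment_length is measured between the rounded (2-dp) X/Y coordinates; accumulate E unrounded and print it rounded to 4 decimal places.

G0 X-3.50 Y15.50 Z9.92
G1 X0.00 Y15.50 E0.1863
G1 X0.00 Y0.00 E1.0111
G1 X26.50 Y0.00 E2.4213
G1 X26.50 Y19.00 E3.4324
G1 X11.50 Y19.00 E4.2307
G1 X11.50 Y29.00 E4.7629
G1 X-3.50 Y29.00 E5.5611
G1 X-3.50 Y15.50 E6.2795

At z = 9.92 mm: the 26.5×19 cube contributes its full rectangle; the cylinder at (15, 0) is absent (z outside [12.5, 28.5]); the cube at (-3.5, 15.5) is present — its section is the full 15×13.5 rectangle; Merging all regions: the regions partially overlap (shared area 40.25 mm²), so overlapping operands fuse into one piece — 1 connected region. The outline is a single polygon with 8 vertices. Extrusion per mm of travel: 0.4 × 0.32 / (π × 0.875²) = 0.053216. Accumulating E over each segment gives final E = 6.2795.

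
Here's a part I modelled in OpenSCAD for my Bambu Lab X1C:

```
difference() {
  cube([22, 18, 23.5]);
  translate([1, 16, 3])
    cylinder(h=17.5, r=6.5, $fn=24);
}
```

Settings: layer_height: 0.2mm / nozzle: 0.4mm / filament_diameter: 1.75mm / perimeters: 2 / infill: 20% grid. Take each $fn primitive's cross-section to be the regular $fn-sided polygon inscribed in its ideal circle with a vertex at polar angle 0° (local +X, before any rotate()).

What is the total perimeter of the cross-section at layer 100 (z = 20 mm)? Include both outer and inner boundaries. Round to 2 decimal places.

At z = 20 mm: the cube (footprint 22×18) is included at this height (perimeter 80.00 mm); the cylinder at (1, 16): section is a regular 24-gon, circumradius r=6.5 (perimeter = 2·24·6.500·sin(180°/24) = 40.72 mm); Taking the first minus the rest: starting from the 22×18 cube, the r=6.5 cylinder at (1, 16) partially overlaps it — only the 53.96 mm² overlap (of its 131.22 mm²) is removed, clipping the outline — boundary = 77.72 mm. Overall, the cross-section is a single solid region. Total boundary length (outer) = 77.72 mm.

77.72 mm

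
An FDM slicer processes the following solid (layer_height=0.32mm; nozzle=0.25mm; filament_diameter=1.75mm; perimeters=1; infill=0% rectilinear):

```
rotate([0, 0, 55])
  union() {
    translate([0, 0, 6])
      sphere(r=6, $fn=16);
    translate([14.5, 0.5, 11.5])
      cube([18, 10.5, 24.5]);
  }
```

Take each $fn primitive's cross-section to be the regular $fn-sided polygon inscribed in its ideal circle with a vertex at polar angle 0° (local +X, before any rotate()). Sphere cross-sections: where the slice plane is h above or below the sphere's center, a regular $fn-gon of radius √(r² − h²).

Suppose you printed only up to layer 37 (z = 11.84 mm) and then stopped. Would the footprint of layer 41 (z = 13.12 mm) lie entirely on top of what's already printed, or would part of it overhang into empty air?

entirely on top

Compare the two slices. At z = 11.84: the r=6 sphere contributes a regular 16-gon of circumradius √(6²−5.84²) = 1.376 (area = (16/2)·1.376²·sin(360°/16) = 5.80 mm²); the cube at (14.5, 0.5) is present — its section is the full 18×10.5 rectangle (area 189.00 mm²); Merging all regions: the 2 present regions are separate (no shared area or edge), so areas and boundary lengths simply add and each stays a separate island — area = 194.80 mm²; (whole slice rotated 55° about Z — lengths, areas and connectivity unchanged). At z = 13.12: the sphere does not reach this height (|z−center|=7.120 > r=6); the cube at (14.5, 0.5) (footprint 18×10.5) is included at this height (area 189.00 mm²); Merging all regions: only the 18×10.5 cube at (14.5, 0.5) is present, so the union is just that shape — area = 189.00 mm²; (rotated 55° about Z; rotation is an isometry so areas/perimeters/island counts are preserved). Checking containment: the cross-section at z = 13.12 is a subset of the cross-section at z = 11.84.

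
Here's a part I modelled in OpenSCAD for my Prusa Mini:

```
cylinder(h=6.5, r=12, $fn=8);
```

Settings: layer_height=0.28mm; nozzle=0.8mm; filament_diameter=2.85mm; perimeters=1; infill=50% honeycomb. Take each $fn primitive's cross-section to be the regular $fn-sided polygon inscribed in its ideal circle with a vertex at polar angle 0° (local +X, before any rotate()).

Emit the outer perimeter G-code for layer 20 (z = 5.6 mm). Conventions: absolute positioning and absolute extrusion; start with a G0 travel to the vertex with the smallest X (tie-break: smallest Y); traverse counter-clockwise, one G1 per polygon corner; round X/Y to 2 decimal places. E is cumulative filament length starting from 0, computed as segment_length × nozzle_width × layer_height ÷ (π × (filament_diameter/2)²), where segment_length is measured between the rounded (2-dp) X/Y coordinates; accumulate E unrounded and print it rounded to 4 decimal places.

At z = 5.6 mm: the r=12 cylinder gives a regular 8-gon of circumradius 12 (constant along its height). The outline is a single polygon with 8 vertices. Extrusion per mm of travel: 0.8 × 0.28 / (π × 1.425²) = 0.035113. Accumulating E over each segment gives final E = 2.5807.

G0 X-12.00 Y0.00 Z5.60
G1 X-8.49 Y-8.49 E0.3226
G1 X0.00 Y-12.00 E0.6452
G1 X8.49 Y-8.49 E0.9677
G1 X12.00 Y0.00 E1.2903
G1 X8.49 Y8.49 E1.6129
G1 X0.00 Y12.00 E1.9355
G1 X-8.49 Y8.49 E2.2581
G1 X-12.00 Y0.00 E2.5807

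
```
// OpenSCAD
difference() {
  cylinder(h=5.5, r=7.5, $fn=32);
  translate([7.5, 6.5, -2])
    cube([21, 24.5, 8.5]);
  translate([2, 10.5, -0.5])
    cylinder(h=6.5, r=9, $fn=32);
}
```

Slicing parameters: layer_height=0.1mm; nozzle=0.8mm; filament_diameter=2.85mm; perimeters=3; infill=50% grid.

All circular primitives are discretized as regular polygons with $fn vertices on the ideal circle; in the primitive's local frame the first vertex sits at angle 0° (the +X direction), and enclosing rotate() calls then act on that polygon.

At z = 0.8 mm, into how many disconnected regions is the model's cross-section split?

At z = 0.8 mm: the cylinder: section is a regular 32-gon, circumradius r=7.5; the cube at (7.5, 6.5) (footprint 21×24.5) is included at this height; the cylinder at (2, 10.5): section is a regular 32-gon, circumradius r=9; Subtracting the remaining from the first: starting from the r=7.5 cylinder, the 21×24.5 cube at (7.5, 6.5) misses the remaining region (no effect); the r=9 cylinder at (2, 10.5) partially overlaps it — only the 49.61 mm² overlap (of its 252.84 mm²) is removed, clipping the outline — 1 connected region. The result has 1 disconnected region.

1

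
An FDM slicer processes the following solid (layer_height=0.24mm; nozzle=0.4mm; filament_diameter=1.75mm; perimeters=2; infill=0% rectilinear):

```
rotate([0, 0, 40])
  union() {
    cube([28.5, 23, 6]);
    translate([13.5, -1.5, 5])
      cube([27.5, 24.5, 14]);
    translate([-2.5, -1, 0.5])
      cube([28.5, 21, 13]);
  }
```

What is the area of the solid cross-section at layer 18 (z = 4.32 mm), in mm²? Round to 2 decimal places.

734.00 mm²

At z = 4.32 mm: the cube (footprint 28.5×23) is included at this height (area 655.50 mm²); the cube at (13.5, -1.5) is not intersected at this z (z outside [5, 19]); the cube at (-2.5, -1) (footprint 28.5×21) is included at this height (area 598.50 mm²); Combining (union): the regions partially overlap — summed areas 1254.00 mm² minus the doubly-counted overlap 520.00 mm² gives 734.00 mm² — area = 734.00 mm²; (whole slice rotated 40° about Z — lengths, areas and connectivity unchanged). Overall, the cross-section is a single solid region. Net area = 734.00 mm².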